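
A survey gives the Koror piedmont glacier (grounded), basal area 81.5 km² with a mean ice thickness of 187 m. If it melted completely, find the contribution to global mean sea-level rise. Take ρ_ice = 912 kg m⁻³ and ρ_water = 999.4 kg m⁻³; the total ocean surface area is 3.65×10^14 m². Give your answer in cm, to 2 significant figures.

≈ 3.8×10^-3 cm

Koror: ice volume = 81.5 km² × 187 m = 15.24 km³; 15.24 × (912/999.4) = 13.91 km³ of water.
Spread over 3.65×10^14 m² of ocean, Δh = 1.391×10^10 / 3.65×10^14 = 3.81×10^-5 m = 3.8×10^-3 cm.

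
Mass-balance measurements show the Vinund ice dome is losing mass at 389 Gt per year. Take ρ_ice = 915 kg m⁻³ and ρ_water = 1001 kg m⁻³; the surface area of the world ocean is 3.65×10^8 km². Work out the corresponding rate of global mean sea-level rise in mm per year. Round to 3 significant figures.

ρ_w = 1001 kg m⁻³. Annual water volume added = 389 Gt / ρ_w = 3.890×10^14 kg / 1001 kg m⁻³ = 3.886×10^11 m³.
Δh per year = 3.886×10^11 / 3.65×10^14 = 1.06×10^-3 m = 1.06 mm.

≈ 1.06 mm/yr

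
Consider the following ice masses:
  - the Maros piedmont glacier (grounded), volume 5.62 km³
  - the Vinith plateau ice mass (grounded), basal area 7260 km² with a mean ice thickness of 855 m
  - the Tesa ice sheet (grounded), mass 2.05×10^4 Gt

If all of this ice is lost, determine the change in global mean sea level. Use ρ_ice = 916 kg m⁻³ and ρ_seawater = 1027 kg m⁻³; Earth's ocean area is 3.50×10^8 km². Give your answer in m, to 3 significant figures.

Maros: 5.62 km³ × (916/1027) = 5.013 km³ of water.
Vinith: ice volume = 7260 km² × 855 m = 6207 km³; 6207 × (916/1027) = 5536 km³ of water.
Tesa: 2.05×10^4 Gt = 2.050×10^16 kg; dividing by ρ_w = 1027 kg m⁻³ gives 1.996×10^13 m³ of water.
Total added water ≈ 2.550×10^13 m³ over 3.50×10^14 m² → Δh = 0.0729 m.

≈ 0.0729 m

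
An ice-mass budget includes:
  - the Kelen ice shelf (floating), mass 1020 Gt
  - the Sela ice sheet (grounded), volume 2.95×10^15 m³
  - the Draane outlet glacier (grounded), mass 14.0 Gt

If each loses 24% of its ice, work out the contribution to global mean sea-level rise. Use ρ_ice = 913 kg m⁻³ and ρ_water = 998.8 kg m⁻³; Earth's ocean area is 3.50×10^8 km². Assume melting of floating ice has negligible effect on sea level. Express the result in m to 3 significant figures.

The Kelen ice shelf is floating and already displaces its own weight of water, so its melt adds essentially nothing to sea level.
Sela: 0.24 × 2.95×10^15 m³ × (913/998.8) = 6.472×10^14 m³ of water.
Draane: 0.24 × 14.0 Gt = 3.360×10^12 kg; dividing by ρ_w = 998.8 kg m⁻³ gives 3.364×10^9 m³ of water.
Total added water ≈ 6.472×10^14 m³ over 3.50×10^14 m² → Δh = 1.85 m.

≈ 1.85 m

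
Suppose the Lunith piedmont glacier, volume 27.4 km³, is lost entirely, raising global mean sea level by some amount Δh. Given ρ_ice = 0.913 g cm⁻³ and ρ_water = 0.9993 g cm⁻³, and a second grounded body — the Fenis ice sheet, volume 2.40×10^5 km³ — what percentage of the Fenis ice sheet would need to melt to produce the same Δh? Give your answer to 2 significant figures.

≈ 0.011 %

Equal sea-level rise means equal mass of meltwater, i.e. equal mass of ice lost.
Ice mass of Lunith: 2.502×10^13 kg; ice mass of Fenis: 2.191×10^17 kg.
Fraction required = 2.502×10^13 / 2.191×10^17 = 1.14×10^-4 → 0.011 %.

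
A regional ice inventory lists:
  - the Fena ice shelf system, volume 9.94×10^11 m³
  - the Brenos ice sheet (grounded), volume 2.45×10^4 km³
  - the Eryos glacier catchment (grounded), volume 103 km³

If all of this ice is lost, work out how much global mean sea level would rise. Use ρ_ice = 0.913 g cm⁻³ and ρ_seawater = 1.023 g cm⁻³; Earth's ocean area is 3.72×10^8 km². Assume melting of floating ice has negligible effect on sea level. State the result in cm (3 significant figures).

The Fena ice shelf system is floating and already displaces its own weight of water, so its melt adds essentially nothing to sea level.
Brenos: 2.45×10^4 km³ × (913/1023) = 2.187×10^4 km³ of water.
Eryos: 103 km³ × (913/1023) = 91.92 km³ of water.
Total added water ≈ 2.196×10^13 m³ over 3.72×10^14 m² → Δh = 0.0590 m = 5.90 cm.

≈ 5.90 cm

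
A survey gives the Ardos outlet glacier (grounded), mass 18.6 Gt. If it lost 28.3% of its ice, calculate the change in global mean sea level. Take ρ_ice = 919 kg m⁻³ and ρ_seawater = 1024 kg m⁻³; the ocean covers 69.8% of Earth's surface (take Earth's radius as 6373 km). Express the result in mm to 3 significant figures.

Ardos: 0.283 × 18.6 Gt = 5.264×10^12 kg; dividing by ρ_w = 1024 kg m⁻³ gives 5.140×10^9 m³ of water.
Spread over 3.56×10^14 m² of ocean, Δh = 5.140×10^9 / 3.56×10^14 = 1.44×10^-5 m = 0.0144 mm.

≈ 0.0144 mm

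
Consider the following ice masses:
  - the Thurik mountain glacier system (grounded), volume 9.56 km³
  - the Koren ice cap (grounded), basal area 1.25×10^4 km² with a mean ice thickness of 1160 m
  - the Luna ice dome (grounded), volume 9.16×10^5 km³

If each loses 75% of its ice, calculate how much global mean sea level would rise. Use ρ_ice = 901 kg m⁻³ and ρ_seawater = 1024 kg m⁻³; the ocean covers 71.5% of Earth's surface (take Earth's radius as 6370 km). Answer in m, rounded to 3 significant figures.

Thurik: 0.75 × 9.56 km³ × (901/1024) = 6.309 km³ of water.
Koren: ice volume = 1.25×10^4 km² × 1160 m = 1.450×10^4 km³; 0.75 × 1.450×10^4 × (901/1024) = 9569 km³ of water.
Luna: 0.75 × 9.16×10^5 km³ × (901/1024) = 6.045×10^5 km³ of water.
Total added water ≈ 6.141×10^14 m³ over 3.65×10^14 m² → Δh = 1.68 m.

≈ 1.68 m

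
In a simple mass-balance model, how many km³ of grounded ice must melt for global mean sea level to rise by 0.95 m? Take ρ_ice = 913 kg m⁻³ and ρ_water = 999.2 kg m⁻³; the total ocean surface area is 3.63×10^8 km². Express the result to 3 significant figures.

Required water volume = Δh × A = 0.95 m × 3.63×10^14 m² = 3.448×10^14 m³ = 3.448×10^5 km³.
Ice volume = water volume × ρ_w/ρ_ice = 3.448×10^5 × 999.2/913 = 3.77×10^5 km³.

≈ 3.77×10^5 km³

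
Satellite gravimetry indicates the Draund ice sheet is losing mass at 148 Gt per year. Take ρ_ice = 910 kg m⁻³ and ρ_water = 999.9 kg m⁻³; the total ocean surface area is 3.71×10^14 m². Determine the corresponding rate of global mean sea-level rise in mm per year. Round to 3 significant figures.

≈ 0.399 mm/yr

ρ_w = 999.9 kg m⁻³. Annual water volume added = 148 Gt / ρ_w = 1.480×10^14 kg / 999.9 kg m⁻³ = 1.480×10^11 m³.
Δh per year = 1.480×10^11 / 3.71×10^14 = 3.99×10^-4 m = 0.399 mm.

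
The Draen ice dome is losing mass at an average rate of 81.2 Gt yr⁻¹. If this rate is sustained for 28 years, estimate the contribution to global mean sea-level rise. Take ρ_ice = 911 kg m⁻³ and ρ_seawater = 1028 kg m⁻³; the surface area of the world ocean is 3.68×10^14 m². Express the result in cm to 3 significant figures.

≈ 0.601 cm

Total mass lost = 81.2 Gt/yr × 28 yr = 2274 Gt = 2.274×10^15 kg.
ρ_w = 1028 kg m⁻³, so water volume = 2.274×10^15 / 1028 = 2.212×10^12 m³.
Δh = 2.212×10^12 / 3.68×10^14 = 6.01×10^-3 m = 0.601 cm.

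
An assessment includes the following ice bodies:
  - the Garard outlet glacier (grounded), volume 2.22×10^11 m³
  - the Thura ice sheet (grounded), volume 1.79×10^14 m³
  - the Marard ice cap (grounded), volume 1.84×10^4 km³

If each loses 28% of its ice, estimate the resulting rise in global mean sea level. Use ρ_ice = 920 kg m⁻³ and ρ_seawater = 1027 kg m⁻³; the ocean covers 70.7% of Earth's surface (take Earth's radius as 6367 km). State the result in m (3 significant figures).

Garard: 0.28 × 2.22×10^11 m³ × (920/1027) = 5.568×10^10 m³ of water.
Thura: 0.28 × 1.79×10^14 m³ × (920/1027) = 4.490×10^13 m³ of water.
Marard: 0.28 × 1.84×10^4 km³ × (920/1027) = 4615 km³ of water.
Total added water ≈ 4.957×10^13 m³ over 3.60×10^14 m² → Δh = 0.138 m.

≈ 0.138 m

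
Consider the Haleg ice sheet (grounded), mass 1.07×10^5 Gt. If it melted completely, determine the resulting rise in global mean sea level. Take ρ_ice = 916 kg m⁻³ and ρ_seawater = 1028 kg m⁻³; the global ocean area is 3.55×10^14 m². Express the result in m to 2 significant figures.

≈ 0.29 m

Haleg: 1.07×10^5 Gt = 1.070×10^17 kg; dividing by ρ_w = 1028 kg m⁻³ gives 1.041×10^14 m³ of water.
Spread over 3.55×10^14 m² of ocean, Δh = 1.041×10^14 / 3.55×10^14 = 0.293 m.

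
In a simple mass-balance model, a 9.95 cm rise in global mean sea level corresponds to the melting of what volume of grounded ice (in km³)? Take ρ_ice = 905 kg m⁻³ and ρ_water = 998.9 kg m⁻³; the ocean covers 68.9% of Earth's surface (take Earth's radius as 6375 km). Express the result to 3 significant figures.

Required water volume = Δh × A = 0.0995 m × 3.52×10^14 m² = 3.501×10^13 m³ = 3.501×10^4 km³.
Ice volume = water volume × ρ_w/ρ_ice = 3.501×10^4 × 998.9/905 = 3.86×10^4 km³.

≈ 3.86×10^4 km³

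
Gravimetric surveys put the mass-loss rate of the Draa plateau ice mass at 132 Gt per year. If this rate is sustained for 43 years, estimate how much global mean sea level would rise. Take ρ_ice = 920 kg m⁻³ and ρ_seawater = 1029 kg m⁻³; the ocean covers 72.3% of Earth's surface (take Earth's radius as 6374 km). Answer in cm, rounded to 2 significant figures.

Total mass lost = 132 Gt/yr × 43 yr = 5676 Gt = 5.676×10^15 kg.
ρ_w = 1029 kg m⁻³, so water volume = 5.676×10^15 / 1029 = 5.516×10^12 m³.
Δh = 5.516×10^12 / 3.69×10^14 = 0.0149 m = 1.5 cm.

≈ 1.5 cm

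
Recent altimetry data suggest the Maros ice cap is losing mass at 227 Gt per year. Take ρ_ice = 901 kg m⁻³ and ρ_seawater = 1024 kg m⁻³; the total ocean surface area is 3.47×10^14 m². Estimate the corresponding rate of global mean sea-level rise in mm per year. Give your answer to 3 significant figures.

ρ_w = 1024 kg m⁻³. Annual water volume added = 227 Gt / ρ_w = 2.270×10^14 kg / 1024 kg m⁻³ = 2.217×10^11 m³.
Δh per year = 2.217×10^11 / 3.47×10^14 = 6.39×10^-4 m = 0.639 mm.

≈ 0.639 mm/yr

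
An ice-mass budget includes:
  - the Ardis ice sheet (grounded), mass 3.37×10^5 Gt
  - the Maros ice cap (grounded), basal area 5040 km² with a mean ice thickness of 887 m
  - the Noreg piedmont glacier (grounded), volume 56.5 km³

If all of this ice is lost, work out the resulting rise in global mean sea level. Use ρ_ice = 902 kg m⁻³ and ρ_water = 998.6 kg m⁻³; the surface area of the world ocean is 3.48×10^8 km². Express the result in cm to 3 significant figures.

≈ 98.1 cm

Ardis: 3.37×10^5 Gt = 3.370×10^17 kg; dividing by ρ_w = 998.6 kg m⁻³ gives 3.375×10^14 m³ of water.
Maros: ice volume = 5040 km² × 887 m = 4470 km³; 4470 × (902/998.6) = 4038 km³ of water.
Noreg: 56.5 km³ × (902/998.6) = 51.03 km³ of water.
Total added water ≈ 3.416×10^14 m³ over 3.48×10^14 m² → Δh = 0.981 m = 98.1 cm.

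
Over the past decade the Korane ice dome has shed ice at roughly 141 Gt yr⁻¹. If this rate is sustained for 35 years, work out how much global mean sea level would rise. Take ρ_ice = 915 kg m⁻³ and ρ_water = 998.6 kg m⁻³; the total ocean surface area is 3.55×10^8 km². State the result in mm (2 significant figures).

≈ 14 mm

Total mass lost = 141 Gt/yr × 35 yr = 4935 Gt = 4.935×10^15 kg.
ρ_w = 998.6 kg m⁻³, so water volume = 4.935×10^15 / 998.6 = 4.942×10^12 m³.
Δh = 4.942×10^12 / 3.55×10^14 = 0.0139 m = 14 mm.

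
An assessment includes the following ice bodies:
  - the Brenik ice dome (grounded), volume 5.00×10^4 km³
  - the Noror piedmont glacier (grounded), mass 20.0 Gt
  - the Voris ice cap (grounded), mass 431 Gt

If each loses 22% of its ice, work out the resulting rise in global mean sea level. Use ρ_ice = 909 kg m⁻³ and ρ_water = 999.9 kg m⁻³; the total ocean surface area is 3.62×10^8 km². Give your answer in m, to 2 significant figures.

Brenik: 0.22 × 5.00×10^4 km³ × (909/999.9) = 1.000×10^4 km³ of water.
Noror: 0.22 × 20.0 Gt = 4.400×10^12 kg; dividing by ρ_w = 999.9 kg m⁻³ gives 4.400×10^9 m³ of water.
Voris: 0.22 × 431 Gt = 9.482×10^13 kg; dividing by ρ_w = 999.9 kg m⁻³ gives 9.483×10^10 m³ of water.
Total added water ≈ 1.010×10^13 m³ over 3.62×10^14 m² → Δh = 0.0279 m.

≈ 0.028 m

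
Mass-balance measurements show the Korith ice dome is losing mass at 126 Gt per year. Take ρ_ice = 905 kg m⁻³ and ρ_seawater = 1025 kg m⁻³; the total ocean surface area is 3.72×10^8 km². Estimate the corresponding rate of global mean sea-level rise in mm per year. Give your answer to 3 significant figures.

ρ_w = 1025 kg m⁻³. Annual water volume added = 126 Gt / ρ_w = 1.260×10^14 kg / 1025 kg m⁻³ = 1.229×10^11 m³.
Δh per year = 1.229×10^11 / 3.72×10^14 = 3.30×10^-4 m = 0.330 mm.

≈ 0.330 mm/yr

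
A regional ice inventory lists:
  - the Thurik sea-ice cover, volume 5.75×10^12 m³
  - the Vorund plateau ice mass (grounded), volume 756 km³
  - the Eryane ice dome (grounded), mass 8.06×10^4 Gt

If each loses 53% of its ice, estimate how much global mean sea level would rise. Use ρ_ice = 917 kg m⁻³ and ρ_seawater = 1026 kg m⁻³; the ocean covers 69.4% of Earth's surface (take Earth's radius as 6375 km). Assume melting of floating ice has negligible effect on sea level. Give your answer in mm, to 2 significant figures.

The Thurik sea-ice cover is floating and already displaces its own weight of water, so its melt adds essentially nothing to sea level.
Vorund: 0.53 × 756 km³ × (917/1026) = 358.1 km³ of water.
Eryane: 0.53 × 8.06×10^4 Gt = 4.272×10^16 kg; dividing by ρ_w = 1026 kg m⁻³ gives 4.164×10^13 m³ of water.
Total added water ≈ 4.199×10^13 m³ over 3.54×10^14 m² → Δh = 0.118 m = 120 mm.

≈ 120 mm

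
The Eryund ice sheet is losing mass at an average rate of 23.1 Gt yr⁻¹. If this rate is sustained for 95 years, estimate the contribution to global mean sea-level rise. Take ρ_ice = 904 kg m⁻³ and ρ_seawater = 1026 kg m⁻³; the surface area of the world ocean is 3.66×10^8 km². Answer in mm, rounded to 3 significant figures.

Total mass lost = 23.1 Gt/yr × 95 yr = 2194 Gt = 2.194×10^15 kg.
ρ_w = 1026 kg m⁻³, so water volume = 2.194×10^15 / 1026 = 2.139×10^12 m³.
Δh = 2.139×10^12 / 3.66×10^14 = 5.84×10^-3 m = 5.84 mm.

≈ 5.84 mm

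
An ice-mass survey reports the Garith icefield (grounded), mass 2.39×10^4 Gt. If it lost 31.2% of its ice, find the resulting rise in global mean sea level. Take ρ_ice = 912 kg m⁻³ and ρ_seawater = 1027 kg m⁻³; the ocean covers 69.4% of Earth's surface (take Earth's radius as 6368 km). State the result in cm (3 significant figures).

≈ 2.05 cm

Garith: 0.312 × 2.39×10^4 Gt = 7.457×10^15 kg; dividing by ρ_w = 1027 kg m⁻³ gives 7.261×10^12 m³ of water.
Spread over 3.54×10^14 m² of ocean, Δh = 7.261×10^12 / 3.54×10^14 = 0.0205 m = 2.05 cm.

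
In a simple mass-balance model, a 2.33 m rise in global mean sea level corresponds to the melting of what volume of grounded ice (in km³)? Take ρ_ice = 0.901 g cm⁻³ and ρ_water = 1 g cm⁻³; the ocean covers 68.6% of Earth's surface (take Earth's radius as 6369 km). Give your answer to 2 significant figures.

≈ 9.0×10^5 km³

Required water volume = Δh × A = 2.33 m × 3.50×10^14 m² = 8.148×10^14 m³ = 8.148×10^5 km³.
Ice volume = water volume × ρ_w/ρ_ice = 8.148×10^5 × 1000/901 = 9.0×10^5 km³.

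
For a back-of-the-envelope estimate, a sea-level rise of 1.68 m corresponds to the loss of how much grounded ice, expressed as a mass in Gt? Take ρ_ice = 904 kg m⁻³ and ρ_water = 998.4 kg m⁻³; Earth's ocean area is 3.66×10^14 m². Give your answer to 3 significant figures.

Required water volume = Δh × A = 1.68 m × 3.66×10^14 m² = 6.149×10^14 m³.
ρ_w = 998.4 kg m⁻³, so the mass of water = 6.149×10^14 m³ × 998.4 kg m⁻³ = 6.139×10^17 kg = 6.14×10^5 Gt (and the same mass of ice, by conservation).

≈ 6.14×10^5 Gt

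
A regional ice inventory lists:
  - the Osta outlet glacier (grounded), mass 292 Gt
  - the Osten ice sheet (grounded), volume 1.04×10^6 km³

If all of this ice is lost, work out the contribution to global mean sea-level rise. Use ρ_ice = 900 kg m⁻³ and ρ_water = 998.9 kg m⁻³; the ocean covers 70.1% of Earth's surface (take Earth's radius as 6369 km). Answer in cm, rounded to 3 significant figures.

Osta: 292 Gt = 2.920×10^14 kg; dividing by ρ_w = 998.9 kg m⁻³ gives 2.923×10^11 m³ of water.
Osten: 1.04×10^6 km³ × (900/998.9) = 9.370×10^5 km³ of water.
Total added water ≈ 9.373×10^14 m³ over 3.57×10^14 m² → Δh = 2.62 m = 262 cm.

≈ 262 cm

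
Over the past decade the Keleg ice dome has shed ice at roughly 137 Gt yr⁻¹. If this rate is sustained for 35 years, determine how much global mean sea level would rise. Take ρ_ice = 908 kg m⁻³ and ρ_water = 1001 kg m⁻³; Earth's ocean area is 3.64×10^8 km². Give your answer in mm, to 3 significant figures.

≈ 13.2 mm

Total mass lost = 137 Gt/yr × 35 yr = 4795 Gt = 4.795×10^15 kg.
ρ_w = 1001 kg m⁻³, so water volume = 4.795×10^15 / 1001 = 4.790×10^12 m³.
Δh = 4.790×10^12 / 3.64×10^14 = 0.0132 m = 13.2 mm.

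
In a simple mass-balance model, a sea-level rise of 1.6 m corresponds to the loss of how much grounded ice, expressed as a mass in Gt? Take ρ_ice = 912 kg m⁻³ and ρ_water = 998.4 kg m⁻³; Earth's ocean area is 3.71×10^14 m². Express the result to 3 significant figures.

≈ 5.93×10^5 Gt

Required water volume = Δh × A = 1.6 m × 3.71×10^14 m² = 5.936×10^14 m³.
ρ_w = 998.4 kg m⁻³, so the mass of water = 5.936×10^14 m³ × 998.4 kg m⁻³ = 5.927×10^17 kg = 5.93×10^5 Gt (and the same mass of ice, by conservation).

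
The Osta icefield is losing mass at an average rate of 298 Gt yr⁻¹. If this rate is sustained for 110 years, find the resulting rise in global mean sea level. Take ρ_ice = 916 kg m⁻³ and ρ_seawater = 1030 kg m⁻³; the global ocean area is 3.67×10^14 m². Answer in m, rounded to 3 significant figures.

≈ 0.0867 m

Total mass lost = 298 Gt/yr × 110 yr = 3.278×10^4 Gt = 3.278×10^16 kg.
ρ_w = 1030 kg m⁻³, so water volume = 3.278×10^16 / 1030 = 3.183×10^13 m³.
Δh = 3.183×10^13 / 3.67×10^14 = 0.0867 m.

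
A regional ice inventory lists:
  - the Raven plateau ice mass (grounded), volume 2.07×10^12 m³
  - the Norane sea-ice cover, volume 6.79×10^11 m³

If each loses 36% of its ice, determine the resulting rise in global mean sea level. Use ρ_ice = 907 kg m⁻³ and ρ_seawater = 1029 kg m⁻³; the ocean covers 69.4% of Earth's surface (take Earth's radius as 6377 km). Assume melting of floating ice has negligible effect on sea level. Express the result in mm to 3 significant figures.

Raven: 0.36 × 2.07×10^12 m³ × (907/1029) = 6.568×10^11 m³ of water.
The Norane sea-ice cover is floating and already displaces its own weight of water, so its melt adds essentially nothing to sea level.
Total added water ≈ 6.568×10^11 m³ over 3.55×10^14 m² → Δh = 1.85×10^-3 m = 1.85 mm.

≈ 1.85 mm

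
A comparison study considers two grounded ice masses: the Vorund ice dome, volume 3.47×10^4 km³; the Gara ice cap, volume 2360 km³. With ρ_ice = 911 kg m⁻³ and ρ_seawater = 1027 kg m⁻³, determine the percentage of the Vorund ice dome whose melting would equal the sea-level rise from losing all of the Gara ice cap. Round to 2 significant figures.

Equal sea-level rise means equal mass of meltwater, i.e. equal mass of ice lost.
Ice mass of Gara: 2.150×10^15 kg; ice mass of Vorund: 3.161×10^16 kg.
Fraction required = 2.150×10^15 / 3.161×10^16 = 0.0680 → 6.8 %.

≈ 6.8 %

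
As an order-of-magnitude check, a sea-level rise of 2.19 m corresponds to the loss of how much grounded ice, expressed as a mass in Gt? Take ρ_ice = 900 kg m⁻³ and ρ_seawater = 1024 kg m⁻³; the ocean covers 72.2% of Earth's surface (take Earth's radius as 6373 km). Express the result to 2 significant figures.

Required water volume = Δh × A = 2.19 m × 3.68×10^14 m² = 8.070×10^14 m³.
ρ_w = 1024 kg m⁻³, so the mass of water = 8.070×10^14 m³ × 1024 kg m⁻³ = 8.264×10^17 kg = 8.3×10^5 Gt (and the same mass of ice, by conservation).

≈ 8.3×10^5 Gt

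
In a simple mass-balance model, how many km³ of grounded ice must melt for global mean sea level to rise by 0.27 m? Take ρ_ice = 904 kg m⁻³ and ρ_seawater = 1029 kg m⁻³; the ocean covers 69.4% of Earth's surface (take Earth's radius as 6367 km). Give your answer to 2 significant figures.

Required water volume = Δh × A = 0.27 m × 3.54×10^14 m² = 9.546×10^13 m³ = 9.546×10^4 km³.
Ice volume = water volume × ρ_w/ρ_ice = 9.546×10^4 × 1029/904 = 1.1×10^5 km³.

≈ 1.1×10^5 km³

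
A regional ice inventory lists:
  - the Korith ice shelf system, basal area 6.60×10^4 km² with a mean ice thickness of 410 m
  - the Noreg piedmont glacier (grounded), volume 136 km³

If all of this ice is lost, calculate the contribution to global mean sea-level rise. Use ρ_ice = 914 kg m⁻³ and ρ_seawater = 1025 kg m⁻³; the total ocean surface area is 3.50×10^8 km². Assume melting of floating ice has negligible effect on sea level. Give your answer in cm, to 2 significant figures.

The Korith ice shelf system is floating and already displaces its own weight of water, so its melt adds essentially nothing to sea level.
Noreg: 136 km³ × (914/1025) = 121.3 km³ of water.
Total added water ≈ 1.213×10^11 m³ over 3.50×10^14 m² → Δh = 3.46×10^-4 m = 0.035 cm.

≈ 0.035 cm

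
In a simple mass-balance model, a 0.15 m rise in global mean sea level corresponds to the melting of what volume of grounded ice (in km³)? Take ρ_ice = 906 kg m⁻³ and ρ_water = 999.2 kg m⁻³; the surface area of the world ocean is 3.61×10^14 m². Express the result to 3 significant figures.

Required water volume = Δh × A = 0.15 m × 3.61×10^14 m² = 5.415×10^13 m³ = 5.415×10^4 km³.
Ice volume = water volume × ρ_w/ρ_ice = 5.415×10^4 × 999.2/906 = 5.97×10^4 km³.

≈ 5.97×10^4 km³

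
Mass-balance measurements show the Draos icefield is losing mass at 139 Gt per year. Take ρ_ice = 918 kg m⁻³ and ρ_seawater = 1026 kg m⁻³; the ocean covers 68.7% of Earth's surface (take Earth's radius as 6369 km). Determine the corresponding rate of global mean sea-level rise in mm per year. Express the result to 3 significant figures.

ρ_w = 1026 kg m⁻³. Annual water volume added = 139 Gt / ρ_w = 1.390×10^14 kg / 1026 kg m⁻³ = 1.355×10^11 m³.
Δh per year = 1.355×10^11 / 3.50×10^14 = 3.87×10^-4 m = 0.387 mm.

≈ 0.387 mm/yr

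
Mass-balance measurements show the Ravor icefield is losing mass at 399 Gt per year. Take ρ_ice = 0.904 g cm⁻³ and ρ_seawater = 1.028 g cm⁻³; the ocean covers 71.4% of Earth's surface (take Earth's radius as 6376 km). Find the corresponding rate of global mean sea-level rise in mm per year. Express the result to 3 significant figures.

≈ 1.06 mm/yr

ρ_w = 1.028 g cm⁻³ = 1028 kg m⁻³. Annual water volume added = 399 Gt / ρ_w = 3.990×10^14 kg / 1028 kg m⁻³ = 3.881×10^11 m³.
Δh per year = 3.881×10^11 / 3.65×10^14 = 1.06×10^-3 m = 1.06 mm.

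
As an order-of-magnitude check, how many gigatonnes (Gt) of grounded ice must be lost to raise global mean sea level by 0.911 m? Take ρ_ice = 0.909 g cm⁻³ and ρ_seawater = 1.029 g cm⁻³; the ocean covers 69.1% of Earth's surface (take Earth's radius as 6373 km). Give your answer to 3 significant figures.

Required water volume = Δh × A = 0.911 m × 3.53×10^14 m² = 3.213×10^14 m³.
ρ_w = 1.029 g cm⁻³ = 1029 kg m⁻³, so the mass of water = 3.213×10^14 m³ × 1029 kg m⁻³ = 3.306×10^17 kg = 3.31×10^5 Gt (and the same mass of ice, by conservation).

≈ 3.31×10^5 Gt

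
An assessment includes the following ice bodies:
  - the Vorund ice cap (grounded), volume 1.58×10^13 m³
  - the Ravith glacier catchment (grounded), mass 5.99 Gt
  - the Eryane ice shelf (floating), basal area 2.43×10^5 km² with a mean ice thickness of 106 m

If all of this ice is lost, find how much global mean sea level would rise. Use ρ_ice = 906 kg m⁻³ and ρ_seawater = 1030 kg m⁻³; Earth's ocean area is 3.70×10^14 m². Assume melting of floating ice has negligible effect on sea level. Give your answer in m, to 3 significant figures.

≈ 0.0376 m

Vorund: 1.58×10^13 m³ × (906/1030) = 1.390×10^13 m³ of water.
Ravith: 5.99 Gt = 5.990×10^12 kg; dividing by ρ_w = 1030 kg m⁻³ gives 5.816×10^9 m³ of water.
The Eryane ice shelf is floating and already displaces its own weight of water, so its melt adds essentially nothing to sea level.
Total added water ≈ 1.390×10^13 m³ over 3.70×10^14 m² → Δh = 0.0376 m.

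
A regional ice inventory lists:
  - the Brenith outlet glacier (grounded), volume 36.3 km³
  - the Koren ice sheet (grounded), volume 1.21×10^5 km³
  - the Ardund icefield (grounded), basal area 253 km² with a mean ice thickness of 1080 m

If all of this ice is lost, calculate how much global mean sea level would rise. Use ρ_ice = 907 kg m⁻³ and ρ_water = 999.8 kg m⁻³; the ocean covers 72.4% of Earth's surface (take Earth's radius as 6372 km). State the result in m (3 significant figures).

≈ 0.298 m

Brenith: 36.3 km³ × (907/999.8) = 32.93 km³ of water.
Koren: 1.21×10^5 km³ × (907/999.8) = 1.098×10^5 km³ of water.
Ardund: ice volume = 253 km² × 1080 m = 273.2 km³; 273.2 × (907/999.8) = 247.9 km³ of water.
Total added water ≈ 1.100×10^14 m³ over 3.69×10^14 m² → Δh = 0.298 m.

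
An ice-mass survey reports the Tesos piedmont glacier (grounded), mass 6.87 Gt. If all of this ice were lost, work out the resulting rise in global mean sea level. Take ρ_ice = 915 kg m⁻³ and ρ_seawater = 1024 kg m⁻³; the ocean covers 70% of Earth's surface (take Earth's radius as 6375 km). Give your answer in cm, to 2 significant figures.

Tesos: 6.87 Gt = 6.870×10^12 kg; dividing by ρ_w = 1024 kg m⁻³ gives 6.709×10^9 m³ of water.
Spread over 3.57×10^14 m² of ocean, Δh = 6.709×10^9 / 3.57×10^14 = 1.88×10^-5 m = 1.9×10^-3 cm.

≈ 1.9×10^-3 cm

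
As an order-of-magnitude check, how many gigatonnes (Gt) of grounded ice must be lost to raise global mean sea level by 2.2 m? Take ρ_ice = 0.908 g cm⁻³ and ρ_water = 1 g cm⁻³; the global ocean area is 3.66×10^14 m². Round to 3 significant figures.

≈ 8.05×10^5 Gt

Required water volume = Δh × A = 2.2 m × 3.66×10^14 m² = 8.052×10^14 m³.
ρ_w = 1 g cm⁻³ = 1000 kg m⁻³, so the mass of water = 8.052×10^14 m³ × 1000 kg m⁻³ = 8.052×10^17 kg = 8.05×10^5 Gt (and the same mass of ice, by conservation).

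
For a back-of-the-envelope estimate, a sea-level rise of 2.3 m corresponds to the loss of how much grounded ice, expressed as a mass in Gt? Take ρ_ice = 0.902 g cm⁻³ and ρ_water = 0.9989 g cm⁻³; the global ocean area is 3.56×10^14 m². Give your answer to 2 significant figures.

≈ 8.2×10^5 Gt

Required water volume = Δh × A = 2.3 m × 3.56×10^14 m² = 8.188×10^14 m³.
ρ_w = 0.9989 g cm⁻³ = 998.9 kg m⁻³, so the mass of water = 8.188×10^14 m³ × 998.9 kg m⁻³ = 8.179×10^17 kg = 8.2×10^5 Gt (and the same mass of ice, by conservation).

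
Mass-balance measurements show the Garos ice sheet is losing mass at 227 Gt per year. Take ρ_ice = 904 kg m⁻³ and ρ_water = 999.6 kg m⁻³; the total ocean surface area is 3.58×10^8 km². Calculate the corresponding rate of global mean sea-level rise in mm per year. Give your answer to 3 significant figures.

ρ_w = 999.6 kg m⁻³. Annual water volume added = 227 Gt / ρ_w = 2.270×10^14 kg / 999.6 kg m⁻³ = 2.271×10^11 m³.
Δh per year = 2.271×10^11 / 3.58×10^14 = 6.34×10^-4 m = 0.634 mm.

≈ 0.634 mm/yr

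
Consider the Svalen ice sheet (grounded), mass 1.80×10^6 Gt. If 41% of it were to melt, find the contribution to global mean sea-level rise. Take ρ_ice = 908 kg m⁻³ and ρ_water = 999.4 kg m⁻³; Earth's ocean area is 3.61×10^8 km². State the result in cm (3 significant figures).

Svalen: 0.41 × 1.80×10^6 Gt = 7.380×10^17 kg; dividing by ρ_w = 999.4 kg m⁻³ gives 7.384×10^14 m³ of water.
Spread over 3.61×10^14 m² of ocean, Δh = 7.384×10^14 / 3.61×10^14 = 2.05 m = 205 cm.

≈ 205 cm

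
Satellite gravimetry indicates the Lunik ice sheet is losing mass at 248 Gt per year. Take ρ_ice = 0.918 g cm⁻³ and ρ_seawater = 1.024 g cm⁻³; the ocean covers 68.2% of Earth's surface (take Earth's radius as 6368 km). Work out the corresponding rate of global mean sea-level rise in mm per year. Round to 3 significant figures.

≈ 0.697 mm/yr

ρ_w = 1.024 g cm⁻³ = 1024 kg m⁻³. Annual water volume added = 248 Gt / ρ_w = 2.480×10^14 kg / 1024 kg m⁻³ = 2.422×10^11 m³.
Δh per year = 2.422×10^11 / 3.48×10^14 = 6.97×10^-4 m = 0.697 mm.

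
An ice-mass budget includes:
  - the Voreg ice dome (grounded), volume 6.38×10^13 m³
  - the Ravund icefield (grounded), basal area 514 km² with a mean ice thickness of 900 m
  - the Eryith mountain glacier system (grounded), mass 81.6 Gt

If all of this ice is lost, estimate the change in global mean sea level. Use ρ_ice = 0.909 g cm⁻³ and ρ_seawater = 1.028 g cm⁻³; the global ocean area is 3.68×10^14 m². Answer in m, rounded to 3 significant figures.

≈ 0.155 m

Voreg: 6.38×10^13 m³ × (909/1028) = 5.641×10^13 m³ of water.
Ravund: ice volume = 514 km² × 900 m = 462.6 km³; 462.6 × (909/1028) = 409.1 km³ of water.
Eryith: 81.6 Gt = 8.160×10^13 kg; dividing by ρ_w = 1.028 g cm⁻³ = 1028 kg m⁻³ gives 7.938×10^10 m³ of water.
Total added water ≈ 5.690×10^13 m³ over 3.68×10^14 m² → Δh = 0.155 m.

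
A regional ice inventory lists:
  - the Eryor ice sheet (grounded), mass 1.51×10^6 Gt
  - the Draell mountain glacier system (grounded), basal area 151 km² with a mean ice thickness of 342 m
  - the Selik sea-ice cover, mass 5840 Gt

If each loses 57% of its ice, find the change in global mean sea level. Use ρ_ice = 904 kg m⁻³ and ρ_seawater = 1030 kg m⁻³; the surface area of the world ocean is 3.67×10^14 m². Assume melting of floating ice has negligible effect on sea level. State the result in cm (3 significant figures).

≈ 228 cm

Eryor: 0.57 × 1.51×10^6 Gt = 8.607×10^17 kg; dividing by ρ_w = 1030 kg m⁻³ gives 8.356×10^14 m³ of water.
Draell: ice volume = 151 km² × 342 m = 51.64 km³; 0.57 × 51.64 × (904/1030) = 25.84 km³ of water.
The Selik sea-ice cover is floating and already displaces its own weight of water, so its melt adds essentially nothing to sea level.
Total added water ≈ 8.357×10^14 m³ over 3.67×10^14 m² → Δh = 2.28 m = 228 cm.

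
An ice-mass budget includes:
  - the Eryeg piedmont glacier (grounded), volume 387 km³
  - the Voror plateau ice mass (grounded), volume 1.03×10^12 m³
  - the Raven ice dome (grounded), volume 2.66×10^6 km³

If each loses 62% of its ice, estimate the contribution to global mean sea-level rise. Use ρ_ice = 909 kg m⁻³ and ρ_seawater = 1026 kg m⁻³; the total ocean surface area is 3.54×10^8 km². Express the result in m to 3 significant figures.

≈ 4.13 m

Eryeg: 0.62 × 387 km³ × (909/1026) = 212.6 km³ of water.
Voror: 0.62 × 1.03×10^12 m³ × (909/1026) = 5.658×10^11 m³ of water.
Raven: 0.62 × 2.66×10^6 km³ × (909/1026) = 1.461×10^6 km³ of water.
Total added water ≈ 1.462×10^15 m³ over 3.54×10^14 m² → Δh = 4.13 m.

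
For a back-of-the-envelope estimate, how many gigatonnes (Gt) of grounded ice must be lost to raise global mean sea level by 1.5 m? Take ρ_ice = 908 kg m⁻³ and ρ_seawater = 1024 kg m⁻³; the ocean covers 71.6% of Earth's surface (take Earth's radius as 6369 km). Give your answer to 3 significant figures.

Required water volume = Δh × A = 1.5 m × 3.65×10^14 m² = 5.475×10^14 m³.
ρ_w = 1024 kg m⁻³, so the mass of water = 5.475×10^14 m³ × 1024 kg m⁻³ = 5.606×10^17 kg = 5.61×10^5 Gt (and the same mass of ice, by conservation).

≈ 5.61×10^5 Gt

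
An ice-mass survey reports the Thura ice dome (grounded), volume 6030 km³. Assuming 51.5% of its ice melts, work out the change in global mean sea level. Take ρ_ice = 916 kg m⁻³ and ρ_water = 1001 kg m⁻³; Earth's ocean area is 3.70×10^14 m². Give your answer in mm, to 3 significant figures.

≈ 7.68 mm

Thura: 0.515 × 6030 km³ × (916/1001) = 2842 km³ of water.
Spread over 3.70×10^14 m² of ocean, Δh = 2.842×10^12 / 3.70×10^14 = 7.68×10^-3 m = 7.68 mm.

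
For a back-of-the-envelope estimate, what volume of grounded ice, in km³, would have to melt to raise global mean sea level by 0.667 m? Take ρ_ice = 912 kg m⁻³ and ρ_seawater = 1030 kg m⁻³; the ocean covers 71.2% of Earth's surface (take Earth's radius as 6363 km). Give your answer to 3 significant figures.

Required water volume = Δh × A = 0.667 m × 3.62×10^14 m² = 2.416×10^14 m³ = 2.416×10^5 km³.
Ice volume = water volume × ρ_w/ρ_ice = 2.416×10^5 × 1030/912 = 2.73×10^5 km³.

≈ 2.73×10^5 km³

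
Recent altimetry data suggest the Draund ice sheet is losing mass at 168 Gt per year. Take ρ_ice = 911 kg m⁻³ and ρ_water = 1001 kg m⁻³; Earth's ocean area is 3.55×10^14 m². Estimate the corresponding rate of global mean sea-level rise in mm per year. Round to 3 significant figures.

≈ 0.473 mm/yr

ρ_w = 1001 kg m⁻³. Annual water volume added = 168 Gt / ρ_w = 1.680×10^14 kg / 1001 kg m⁻³ = 1.678×10^11 m³.
Δh per year = 1.678×10^11 / 3.55×10^14 = 4.73×10^-4 m = 0.473 mm.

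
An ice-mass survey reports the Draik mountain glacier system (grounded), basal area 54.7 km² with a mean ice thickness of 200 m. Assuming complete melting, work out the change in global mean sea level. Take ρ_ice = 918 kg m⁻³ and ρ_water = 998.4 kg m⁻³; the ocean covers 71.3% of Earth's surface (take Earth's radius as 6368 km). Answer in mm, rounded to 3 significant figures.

≈ 0.0277 mm

Draik: ice volume = 54.7 km² × 200 m = 10.94 km³; 10.94 × (918/998.4) = 10.06 km³ of water.
Spread over 3.63×10^14 m² of ocean, Δh = 1.006×10^10 / 3.63×10^14 = 2.77×10^-5 m = 0.0277 mm.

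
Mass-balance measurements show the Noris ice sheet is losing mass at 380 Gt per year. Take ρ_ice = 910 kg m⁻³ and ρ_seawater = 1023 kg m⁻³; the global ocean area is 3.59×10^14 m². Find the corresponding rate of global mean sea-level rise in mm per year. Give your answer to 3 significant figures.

ρ_w = 1023 kg m⁻³. Annual water volume added = 380 Gt / ρ_w = 3.800×10^14 kg / 1023 kg m⁻³ = 3.715×10^11 m³.
Δh per year = 3.715×10^11 / 3.59×10^14 = 1.03×10^-3 m = 1.03 mm.

≈ 1.03 mm/yr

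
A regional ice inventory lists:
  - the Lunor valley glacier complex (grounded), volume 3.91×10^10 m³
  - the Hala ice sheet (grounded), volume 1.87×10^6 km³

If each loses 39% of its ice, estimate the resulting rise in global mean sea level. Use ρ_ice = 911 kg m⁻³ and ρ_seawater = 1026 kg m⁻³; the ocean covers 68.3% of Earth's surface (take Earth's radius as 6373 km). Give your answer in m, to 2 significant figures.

Lunor: 0.39 × 3.91×10^10 m³ × (911/1026) = 1.354×10^10 m³ of water.
Hala: 0.39 × 1.87×10^6 km³ × (911/1026) = 6.476×10^5 km³ of water.
Total added water ≈ 6.476×10^14 m³ over 3.49×10^14 m² → Δh = 1.86 m.

≈ 1.9 m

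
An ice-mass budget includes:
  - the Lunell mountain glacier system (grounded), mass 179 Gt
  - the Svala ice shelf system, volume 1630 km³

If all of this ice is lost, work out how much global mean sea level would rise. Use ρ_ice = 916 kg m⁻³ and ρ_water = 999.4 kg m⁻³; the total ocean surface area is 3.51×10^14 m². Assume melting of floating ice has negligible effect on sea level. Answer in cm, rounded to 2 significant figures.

≈ 0.051 cm

Lunell: 179 Gt = 1.790×10^14 kg; dividing by ρ_w = 999.4 kg m⁻³ gives 1.791×10^11 m³ of water.
The Svala ice shelf system is floating and already displaces its own weight of water, so its melt adds essentially nothing to sea level.
Total added water ≈ 1.791×10^11 m³ over 3.51×10^14 m² → Δh = 5.10×10^-4 m = 0.051 cm.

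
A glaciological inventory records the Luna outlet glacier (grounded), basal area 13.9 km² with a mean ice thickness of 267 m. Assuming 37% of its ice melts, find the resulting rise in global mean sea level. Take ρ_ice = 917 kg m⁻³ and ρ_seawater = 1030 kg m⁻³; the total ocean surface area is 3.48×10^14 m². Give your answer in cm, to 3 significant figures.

Luna: ice volume = 13.9 km² × 267 m = 3.711 km³; 0.37 × 3.711 × (917/1030) = 1.223 km³ of water.
Spread over 3.48×10^14 m² of ocean, Δh = 1.223×10^9 / 3.48×10^14 = 3.51×10^-6 m = 3.51×10^-4 cm.

≈ 3.51×10^-4 cm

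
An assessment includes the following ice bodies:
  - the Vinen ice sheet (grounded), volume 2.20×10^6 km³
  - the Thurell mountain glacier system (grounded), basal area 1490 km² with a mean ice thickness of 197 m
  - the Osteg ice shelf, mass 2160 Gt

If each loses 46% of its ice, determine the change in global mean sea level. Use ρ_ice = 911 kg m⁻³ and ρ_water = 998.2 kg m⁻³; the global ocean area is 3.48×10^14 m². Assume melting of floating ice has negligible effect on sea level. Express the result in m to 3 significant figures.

≈ 2.65 m

Vinen: 0.46 × 2.20×10^6 km³ × (911/998.2) = 9.236×10^5 km³ of water.
Thurell: ice volume = 1490 km² × 197 m = 293.5 km³; 0.46 × 293.5 × (911/998.2) = 123.2 km³ of water.
The Osteg ice shelf is floating and already displaces its own weight of water, so its melt adds essentially nothing to sea level.
Total added water ≈ 9.237×10^14 m³ over 3.48×10^14 m² → Δh = 2.65 m.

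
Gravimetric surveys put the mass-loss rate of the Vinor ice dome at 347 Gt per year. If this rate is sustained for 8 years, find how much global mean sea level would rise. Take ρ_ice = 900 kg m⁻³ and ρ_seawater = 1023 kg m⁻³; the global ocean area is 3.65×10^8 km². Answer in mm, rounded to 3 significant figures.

Total mass lost = 347 Gt/yr × 8 yr = 2776 Gt = 2.776×10^15 kg.
ρ_w = 1023 kg m⁻³, so water volume = 2.776×10^15 / 1023 = 2.714×10^12 m³.
Δh = 2.714×10^12 / 3.65×10^14 = 7.43×10^-3 m = 7.43 mm.

≈ 7.43 mm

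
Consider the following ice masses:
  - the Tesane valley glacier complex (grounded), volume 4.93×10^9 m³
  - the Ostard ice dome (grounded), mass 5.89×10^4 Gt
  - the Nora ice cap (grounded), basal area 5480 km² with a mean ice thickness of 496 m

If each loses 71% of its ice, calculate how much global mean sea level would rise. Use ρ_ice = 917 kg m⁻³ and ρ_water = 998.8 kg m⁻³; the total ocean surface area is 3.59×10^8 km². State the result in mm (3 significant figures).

Tesane: 0.71 × 4.93×10^9 m³ × (917/998.8) = 3.214×10^9 m³ of water.
Ostard: 0.71 × 5.89×10^4 Gt = 4.182×10^16 kg; dividing by ρ_w = 998.8 kg m⁻³ gives 4.187×10^13 m³ of water.
Nora: ice volume = 5480 km² × 496 m = 2718 km³; 0.71 × 2718 × (917/998.8) = 1772 km³ of water.
Total added water ≈ 4.364×10^13 m³ over 3.59×10^14 m² → Δh = 0.122 m = 122 mm.

≈ 122 mm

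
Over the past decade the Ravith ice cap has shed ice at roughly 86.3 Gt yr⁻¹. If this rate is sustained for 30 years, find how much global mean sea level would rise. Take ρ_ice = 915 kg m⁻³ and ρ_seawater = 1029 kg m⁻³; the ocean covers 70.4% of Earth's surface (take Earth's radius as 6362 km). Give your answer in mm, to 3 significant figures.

≈ 7.03 mm

Total mass lost = 86.3 Gt/yr × 30 yr = 2589 Gt = 2.589×10^15 kg.
ρ_w = 1029 kg m⁻³, so water volume = 2.589×10^15 / 1029 = 2.516×10^12 m³.
Δh = 2.516×10^12 / 3.58×10^14 = 7.03×10^-3 m = 7.03 mm.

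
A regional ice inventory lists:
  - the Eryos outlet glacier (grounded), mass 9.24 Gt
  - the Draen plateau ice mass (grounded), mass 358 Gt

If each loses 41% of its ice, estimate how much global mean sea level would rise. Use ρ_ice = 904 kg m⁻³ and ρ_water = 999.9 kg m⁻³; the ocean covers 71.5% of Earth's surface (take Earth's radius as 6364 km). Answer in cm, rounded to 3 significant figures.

≈ 0.0414 cm

Eryos: 0.41 × 9.24 Gt = 3.788×10^12 kg; dividing by ρ_w = 999.9 kg m⁻³ gives 3.789×10^9 m³ of water.
Draen: 0.41 × 358 Gt = 1.468×10^14 kg; dividing by ρ_w = 999.9 kg m⁻³ gives 1.468×10^11 m³ of water.
Total added water ≈ 1.506×10^11 m³ over 3.64×10^14 m² → Δh = 4.14×10^-4 m = 0.0414 cm.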